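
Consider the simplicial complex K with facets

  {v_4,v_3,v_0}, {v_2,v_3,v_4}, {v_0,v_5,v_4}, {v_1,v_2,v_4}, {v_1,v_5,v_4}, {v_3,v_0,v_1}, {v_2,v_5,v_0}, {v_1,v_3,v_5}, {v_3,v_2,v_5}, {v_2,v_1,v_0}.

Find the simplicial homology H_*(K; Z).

Fix the vertex order v_0 < v_1 < v_2 < v_3 < v_4 < v_5 and write every simplex with vertices in increasing order. Then dim K = 2 and the simplices of K are:

  0-simplices (6): [v_0], [v_1], [v_2], [v_3], [v_4], [v_5]
  1-simplices (15): (15 of them)
  2-simplices (10): [v_0,v_1,v_2], [v_0,v_1,v_3], [v_0,v_2,v_5], [v_0,v_3,v_4], [v_0,v_4,v_5], [v_1,v_2,v_4], [v_1,v_3,v_5], [v_1,v_4,v_5], [v_2,v_3,v_4], [v_2,v_3,v_5]

Hence C_0 ≅ Z^6, C_1 ≅ Z^15, C_2 ≅ Z^10.

∂_1: C_1 → C_0 maps an edge to its endpoints' difference, ∂[p,q] = q − p.
The 6×15 boundary matrix has rank 5 and Smith normal form diag(1,1,1,1,1).

The boundary map ∂_2: C_2 → C_1 acts by ∂[p,q,r] = [q,r] − [p,r] + [p,q]. For instance
  ∂[v_2,v_3,v_4] = [v_3,v_4] − [v_2,v_4] + [v_2,v_3],
  ∂[v_1,v_3,v_5] = [v_3,v_5] − [v_1,v_5] + [v_1,v_3].
The resulting 15×10 matrix has rank 10, and its Smith normal form has invariant factors (1,1,1,1,1,1,1,1,1,2).

From H_k ≅ ker(∂_k) / im(∂_{k+1}) we obtain:

  H_0: rank C_0 − rank ∂_1 = 6 − 5 = 1, and the invariant factors of ∂_1 are all 1, so H_0 = Z.
  H_1: rank ker ∂_1 − rank ∂_2 = (15 − 5) − 10 = 0, and ∂_2 has invariant factor 2 > 1, so H_1 = Z/2.
  H_2: rank ker ∂_2 − rank ∂_3 = (10 − 10) − 0 = 0, and there is no ∂_3, so H_2 = 0.

As a check, the Euler characteristic is 6 − 15 + 10 = 1, which agrees with 1 − 0 + 0 = 1.

H_0 = Z,  H_1 = Z/2,  H_2 = 0.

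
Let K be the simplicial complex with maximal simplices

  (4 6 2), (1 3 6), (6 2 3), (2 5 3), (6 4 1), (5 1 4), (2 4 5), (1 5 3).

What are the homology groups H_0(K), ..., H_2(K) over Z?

K has 6 vertices, 12 edges, 8 triangles.
rank ∂_0 = 0, rank ∂_1 = 5 ⇒ b_0 = 6 − 0 − 5 = 1; all invariant factors of ∂_1 are 1 so no torsion. So H_0 = Z.
rank ∂_1 = 5, rank ∂_2 = 7 ⇒ b_1 = 12 − 5 − 7 = 0; all invariant factors of ∂_2 are 1 so no torsion. So H_1 = 0.
rank ∂_2 = 7, rank ∂_3 = 0 ⇒ b_2 = 8 − 7 − 0 = 1. So H_2 = Z.

H_0 = Z,  H_1 = 0,  H_2 = Z.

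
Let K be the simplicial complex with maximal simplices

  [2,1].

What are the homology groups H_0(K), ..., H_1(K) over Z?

Take the total order 1 < 2 on the vertex set. Then K (dimension 1) consists of the simplices:

  0-simplices (2): [1], [2]
  1-simplices (1): [1,2]

so the chain groups are C_0 ≅ Z^2, C_1 ≅ Z^1.

Boundary ∂_1: C_1 → C_0 sends each edge [p,q] (with p < q) to q − p. For instance
  ∂[1,2] = [2] − [1].
The resulting 2×1 matrix has rank 1, and its Smith normal form has invariant factors (1).

Now H_k = ker ∂_k / im ∂_{k+1}, so:

  H_0: rank C_0 − rank ∂_1 = 2 − 1 = 1, and the invariant factors of ∂_1 are all 1, so H_0 = Z.
  H_1: rank ker ∂_1 − rank ∂_2 = (1 − 1) − 0 = 0, and there is no ∂_2, so H_1 = 0.

(K is a triangulation of the 1-simplex.)

H_0 ≅ Z,  H_1 = 0.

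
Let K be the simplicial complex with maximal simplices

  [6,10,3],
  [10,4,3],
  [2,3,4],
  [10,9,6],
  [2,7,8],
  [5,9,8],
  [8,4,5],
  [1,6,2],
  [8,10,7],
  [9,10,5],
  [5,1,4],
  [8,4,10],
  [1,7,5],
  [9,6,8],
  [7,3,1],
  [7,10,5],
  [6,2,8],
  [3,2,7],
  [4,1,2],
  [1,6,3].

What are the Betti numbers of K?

b_0 = 1, b_1 = 1, b_2 = 0.

Order the vertices as 1 < 2 < 3 < 4 < 5 < 6 < 7 < 8 < 9 < 10. Listing each simplex with vertices in this order, K has dimension 2 with simplices:

  0-simplices (10): [1], [2], [3], [4], [5], [6], [7], [8], [9], [10]
  1-simplices (30): (30 of them)
  2-simplices (20): (20 of them)

Hence C_0 ≅ Z^10, C_1 ≅ Z^30, C_2 ≅ Z^20.

Boundary ∂_1: C_1 → C_0 sends each edge [p,q] (with p < q) to q − p.
As a 10×30 matrix over Z this has rank 9, with invariant factors (1,1,1,1,1,1,1,1,1).

The boundary map ∂_2: C_2 → C_1 maps a triangle to the signed sum of its edges. For instance
  ∂[2,6,8] = [6,8] − [2,8] + [2,6],
  ∂[2,7,8] = [7,8] − [2,8] + [2,7].
As a 30×20 matrix over Z this has rank 20, with invariant factors (1,1,1,1,1,1,1,1,1,1,1,1,1,1,1,1,1,1,1,2).

Now H_k = ker ∂_k / im ∂_{k+1}, so:

  H_0: rank C_0 − rank ∂_1 = 10 − 9 = 1, and the invariant factors of ∂_1 are all 1, so H_0 = Z.
  H_1: rank ker ∂_1 − rank ∂_2 = (30 − 9) − 20 = 1, and ∂_2 has invariant factor 2 > 1, so H_1 = Z ⊕ Z/2.
  H_2: rank ker ∂_2 − rank ∂_3 = (20 − 20) − 0 = 0, and there is no ∂_3, so H_2 = 0.

As a check, the Euler characteristic is 10 − 30 + 20 = 0, which agrees with 1 − 1 + 0 = 0.
(K is a triangulation of the Klein bottle.)

Hence the Betti numbers are b_0 = 1, b_1 = 1, b_2 = 0.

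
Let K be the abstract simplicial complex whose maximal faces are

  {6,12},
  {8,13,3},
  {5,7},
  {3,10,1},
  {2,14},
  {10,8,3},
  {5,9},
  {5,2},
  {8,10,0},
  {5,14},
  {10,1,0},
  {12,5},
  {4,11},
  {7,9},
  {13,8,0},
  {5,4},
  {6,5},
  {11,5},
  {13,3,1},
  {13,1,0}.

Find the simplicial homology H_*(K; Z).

We work with the vertex ordering 0 < 1 < 2 < 3 < 4 < 5 < 6 < 7 < 8 < 9 < 10 < 11 < 12 < 13 < 14. The simplices of K, each written with vertices in increasing order, are:

  0-simplices (15): [0], [1], [2], [3], [4], [5], [6], [7], [8], [9], [10], [11], [12], [13], [14]
  1-simplices (24): (24 of them)
  2-simplices (8): [0,1,10], [0,1,13], [0,8,10], [0,8,13], [1,3,10], [1,3,13], [3,8,10], [3,8,13]

giving chain groups C_0 ≅ Z^15, C_1 ≅ Z^24, C_2 ≅ Z^8.

∂_1: C_1 → C_0 sends each edge [p,q] (with p < q) to q − p. For instance
  ∂[4,11] = [11] − [4].
This gives a 15×24 integer matrix of rank 13; reducing to Smith normal form yields diagonal entries (1,1,1,1,1,1,1,1,1,1,1,1,1).

The boundary map ∂_2: C_2 → C_1 maps a triangle to the signed sum of its edges. For instance
  ∂[0,1,13] = [1,13] − [0,13] + [0,1],
  ∂[3,8,13] = [8,13] − [3,13] + [3,8].
As a 24×8 matrix over Z this has rank 7, with invariant factors (1,1,1,1,1,1,1).

From H_k ≅ ker(∂_k) / im(∂_{k+1}) we obtain:

  H_0: rank C_0 − rank ∂_1 = 15 − 13 = 2, and the invariant factors of ∂_1 are all 1, so H_0 = Z^2.
  H_1: rank ker ∂_1 − rank ∂_2 = (24 − 13) − 7 = 4, and the invariant factors of ∂_2 are all 1, so H_1 = Z^4.
  H_2: rank ker ∂_2 − rank ∂_3 = (8 − 7) − 0 = 1, and there is no ∂_3, so H_2 = Z.

As a check, the Euler characteristic is 15 − 24 + 8 = -1, which agrees with 2 − 4 + 1 = -1.
(K is a triangulation of the disjoint union of a wedge of 4 circles and the 2-sphere S^2.)

H_0 ≅ Z^2,  H_1 ≅ Z^4,  H_2 ≅ Z.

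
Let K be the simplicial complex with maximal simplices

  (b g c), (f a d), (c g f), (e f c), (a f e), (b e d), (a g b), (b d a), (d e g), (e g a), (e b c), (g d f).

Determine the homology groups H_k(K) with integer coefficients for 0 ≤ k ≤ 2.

Order the vertices as a < b < c < d < e < f < g. Listing each simplex with vertices in this order, K has dimension 2 with simplices:

  0-simplices (7): a, b, c, d, e, f, g
  1-simplices (18): ab, ad, ae, af, ag, bc, bd, be, bg, ce, cf, cg, de, df, dg, ef, eg, fg
  2-simplices (12): abd, abg, adf, aef, aeg, bce, bcg, bde, cef, cfg, deg, dfg

Hence C_0 ≅ Z^7, C_1 ≅ Z^18, C_2 ≅ Z^12.

The boundary map ∂_1: C_1 → C_0 maps an edge to its endpoints' difference, ∂[p,q] = q − p. For instance
  ∂ae = e − a.
As a 7×18 matrix over Z this has rank 6, with invariant factors (1,1,1,1,1,1).

∂_2: C_2 → C_1 sends each 2-simplex [p,q,r] to [q,r] − [p,r] + [p,q]. For instance
  ∂deg = eg − dg + de,
  ∂abd = bd − ad + ab.
As a 18×12 matrix over Z this has rank 12, with invariant factors (1,1,1,1,1,1,1,1,1,1,1,2).

Computing H_k = (kernel of ∂_k) / (image of ∂_{k+1}):

  H_0: rank C_0 − rank ∂_1 = 7 − 6 = 1, and the invariant factors of ∂_1 are all 1, so H_0 ≅ Z.
  H_1: rank ker ∂_1 − rank ∂_2 = (18 − 6) − 12 = 0, and ∂_2 has invariant factor 2 > 1, so H_1 ≅ Z/2Z.
  H_2: rank ker ∂_2 − rank ∂_3 = (12 − 12) − 0 = 0, and there is no ∂_3, so H_2 ≅ 0.

As a check, the Euler characteristic is 7 − 18 + 12 = 1, which agrees with 1 − 0 + 0 = 1.

H_0 ≅ Z,  H_1 ≅ Z/2Z,  H_2 = 0.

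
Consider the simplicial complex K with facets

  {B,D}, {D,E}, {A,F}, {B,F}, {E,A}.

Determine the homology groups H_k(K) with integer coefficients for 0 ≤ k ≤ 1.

K has 5 vertices, 5 edges.
rank ∂_0 = 0, rank ∂_1 = 4 ⇒ b_0 = 5 − 0 − 4 = 1; all invariant factors of ∂_1 are 1 so no torsion. So H_0 = Z.
rank ∂_1 = 4, rank ∂_2 = 0 ⇒ b_1 = 5 − 4 − 0 = 1. So H_1 = Z.

H_0 ≅ Z,  H_1 ≅ Z.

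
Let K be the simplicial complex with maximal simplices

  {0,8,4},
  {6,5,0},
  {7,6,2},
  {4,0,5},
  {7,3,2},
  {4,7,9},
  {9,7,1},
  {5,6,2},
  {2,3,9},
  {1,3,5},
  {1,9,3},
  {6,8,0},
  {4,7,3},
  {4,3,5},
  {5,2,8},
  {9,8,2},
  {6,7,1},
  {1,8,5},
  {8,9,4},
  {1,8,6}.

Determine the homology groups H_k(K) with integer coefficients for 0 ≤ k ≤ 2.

H_0 = Z,  H_1 = Z × Z/2,  H_2 = 0.

Order the vertices as 0 < 1 < 2 < 3 < 4 < 5 < 6 < 7 < 8 < 9. Listing each simplex with vertices in this order, K has dimension 2 with simplices:

  0-simplices (10): [0], [1], [2], [3], [4], [5], [6], [7], [8], [9]
  1-simplices (30): (30 of them)
  2-simplices (20): (20 of them)

so the chain groups are C_0 ≅ Z^10, C_1 ≅ Z^30, C_2 ≅ Z^20.

Boundary ∂_1: C_1 → C_0 is given by ∂[p,q] = [q] − [p].
The resulting 10×30 matrix has rank 9, and its Smith normal form has invariant factors (1,1,1,1,1,1,1,1,1).

Boundary ∂_2: C_2 → C_1 acts by ∂[p,q,r] = [q,r] − [p,r] + [p,q]. For instance
  ∂[1,5,8] = [5,8] − [1,8] + [1,5],
  ∂[1,3,9] = [3,9] − [1,9] + [1,3].
This gives a 30×20 integer matrix of rank 20; reducing to Smith normal form yields diagonal entries (1,1,1,1,1,1,1,1,1,1,1,1,1,1,1,1,1,1,1,2).

Reading off H_k = ker ∂_k / im ∂_{k+1}:

  H_0: rank C_0 − rank ∂_1 = 10 − 9 = 1, and the invariant factors of ∂_1 are all 1, so H_0 = Z.
  H_1: rank ker ∂_1 − rank ∂_2 = (30 − 9) − 20 = 1, and ∂_2 has invariant factor 2 > 1, so H_1 = Z × Z/2.
  H_2: rank ker ∂_2 − rank ∂_3 = (20 − 20) − 0 = 0, and there is no ∂_3, so H_2 = 0.

As a check, the Euler characteristic is 10 − 30 + 20 = 0, which agrees with 1 − 1 + 0 = 0.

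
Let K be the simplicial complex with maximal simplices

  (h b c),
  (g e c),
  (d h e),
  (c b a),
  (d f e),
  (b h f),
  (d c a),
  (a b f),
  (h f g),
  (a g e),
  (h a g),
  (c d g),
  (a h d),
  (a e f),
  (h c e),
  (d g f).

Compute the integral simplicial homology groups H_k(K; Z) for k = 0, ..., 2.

Order the vertices as a < b < c < d < e < f < g < h. Listing each simplex with vertices in this order, K has dimension 2 with simplices:

  0-simplices (8): a, b, c, d, e, f, g, h
  1-simplices (24): ab, ac, ad, ae, af, ag, ah, bc, bf, bh, cd, ce, cg, ch, de, df, dg, dh, ef, eg, eh, fg, fh, gh
  2-simplices (16): abc, abf, acd, adh, aef, aeg, agh, bch, bfh, cdg, ceg, ceh, def, deh, dfg, fgh

giving chain groups C_0 ≅ Z^8, C_1 ≅ Z^24, C_2 ≅ Z^16.

Boundary ∂_1: C_1 → C_0 is given by ∂[p,q] = [q] − [p].
This gives a 8×24 integer matrix of rank 7; reducing to Smith normal form yields diagonal entries (1,1,1,1,1,1,1).

The boundary map ∂_2: C_2 → C_1 sends each 2-simplex [p,q,r] to [q,r] − [p,r] + [p,q]. For instance
  ∂abf = bf − af + ab,
  ∂ceh = eh − ch + ce.
The 24×16 boundary matrix has rank 15 and Smith normal form diag(1,1,1,1,1,1,1,1,1,1,1,1,1,1,1).

From H_k ≅ ker(∂_k) / im(∂_{k+1}) we obtain:

  H_0: rank C_0 − rank ∂_1 = 8 − 7 = 1, and the invariant factors of ∂_1 are all 1, so H_0 ≅ Z.
  H_1: rank ker ∂_1 − rank ∂_2 = (24 − 7) − 15 = 2, and the invariant factors of ∂_2 are all 1, so H_1 ≅ Z^2.
  H_2: rank ker ∂_2 − rank ∂_3 = (16 − 15) − 0 = 1, and there is no ∂_3, so H_2 ≅ Z.

(K is a triangulation of the torus T^2.)

H_0 ≅ Z,  H_1 ≅ Z^2,  H_2 ≅ Z.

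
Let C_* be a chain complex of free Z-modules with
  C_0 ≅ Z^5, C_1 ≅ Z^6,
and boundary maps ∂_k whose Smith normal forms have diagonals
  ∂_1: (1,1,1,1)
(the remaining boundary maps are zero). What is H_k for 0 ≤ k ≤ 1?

H_0: b_0 = 5 − 0 − 4 = 1; torsion from ∂_1 factors > 1: none. So H_0 = Z.
H_1: b_1 = 6 − 4 − 0 = 2; torsion from ∂_2 factors > 1: none. So H_1 = Z^2.

H_0 = Z,  H_1 = Z^2.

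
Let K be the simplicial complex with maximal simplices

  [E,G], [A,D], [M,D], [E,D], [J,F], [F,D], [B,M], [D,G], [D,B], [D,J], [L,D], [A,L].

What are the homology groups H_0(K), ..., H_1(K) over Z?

H_0 ≅ Z,  H_1 ≅ Z^4.

Take the total order A < B < D < E < F < G < J < L < M on the vertex set. Then K (dimension 1) consists of the simplices:

  0-simplices (9): A, B, D, E, F, G, J, L, M
  1-simplices (12): AD, AL, BD, BM, DE, DF, DG, DJ, DL, DM, EG, FJ

so the chain groups are C_0 ≅ Z^9, C_1 ≅ Z^12.

Boundary ∂_1: C_1 → C_0 is given by ∂[p,q] = [q] − [p]. For instance
  ∂AL = L − A.
As a 9×12 matrix over Z this has rank 8, with invariant factors (1,1,1,1,1,1,1,1).

Reading off H_k = ker ∂_k / im ∂_{k+1}:

  H_0: rank C_0 − rank ∂_1 = 9 − 8 = 1, and the invariant factors of ∂_1 are all 1, so H_0 ≅ Z.
  H_1: rank ker ∂_1 − rank ∂_2 = (12 − 8) − 0 = 4, and there is no ∂_2, so H_1 ≅ Z^4.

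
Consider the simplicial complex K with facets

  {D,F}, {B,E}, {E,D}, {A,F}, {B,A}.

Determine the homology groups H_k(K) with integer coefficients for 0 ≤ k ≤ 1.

Fix the vertex order A < B < D < E < F and write every simplex with vertices in increasing order. Then dim K = 1 and the simplices of K are:

  0-simplices (5): A, B, D, E, F
  1-simplices (5): AB, AF, BE, DE, DF

giving chain groups C_0 ≅ Z^5, C_1 ≅ Z^5.

Boundary ∂_1: C_1 → C_0 is given by ∂[p,q] = [q] − [p]. For instance
  ∂AF = F − A.
This gives a 5×5 integer matrix of rank 4; reducing to Smith normal form yields diagonal entries (1,1,1,1).

Reading off H_k = ker ∂_k / im ∂_{k+1}:

  H_0: rank C_0 − rank ∂_1 = 5 − 4 = 1, and the invariant factors of ∂_1 are all 1, so H_0 ≅ Z.
  H_1: rank ker ∂_1 − rank ∂_2 = (5 − 4) − 0 = 1, and there is no ∂_2, so H_1 ≅ Z.

(K is a triangulation of the circle S^1.)

H_0 ≅ Z,  H_1 ≅ Z.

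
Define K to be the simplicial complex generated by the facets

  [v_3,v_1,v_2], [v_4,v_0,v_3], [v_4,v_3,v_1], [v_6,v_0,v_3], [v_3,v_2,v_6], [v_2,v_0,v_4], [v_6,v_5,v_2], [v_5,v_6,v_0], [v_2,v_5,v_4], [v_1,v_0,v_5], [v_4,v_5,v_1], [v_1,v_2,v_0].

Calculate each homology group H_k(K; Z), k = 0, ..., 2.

We work with the vertex ordering v_0 < v_1 < v_2 < v_3 < v_4 < v_5 < v_6. The simplices of K, each written with vertices in increasing order, are:

  0-simplices (7): [v_0], [v_1], [v_2], [v_3], [v_4], [v_5], [v_6]
  1-simplices (18): (18 of them)
  2-simplices (12): (12 of them)

so the chain groups are C_0 ≅ Z^7, C_1 ≅ Z^18, C_2 ≅ Z^12.

∂_1: C_1 → C_0 sends each edge [p,q] (with p < q) to q − p. For instance
  ∂[v_1,v_2] = [v_2] − [v_1].
As a 7×18 matrix over Z this has rank 6, with invariant factors (1,1,1,1,1,1).

∂_2: C_2 → C_1 maps a triangle to the signed sum of its edges. For instance
  ∂[v_0,v_3,v_6] = [v_3,v_6] − [v_0,v_6] + [v_0,v_3],
  ∂[v_0,v_5,v_6] = [v_5,v_6] − [v_0,v_6] + [v_0,v_5].
As a 18×12 matrix over Z this has rank 12, with invariant factors (1,1,1,1,1,1,1,1,1,1,1,2).

Now H_k = ker ∂_k / im ∂_{k+1}, so:

  H_0: rank C_0 − rank ∂_1 = 7 − 6 = 1, and the invariant factors of ∂_1 are all 1, so H_0 ≅ Z.
  H_1: rank ker ∂_1 − rank ∂_2 = (18 − 6) − 12 = 0, and ∂_2 has invariant factor 2 > 1, so H_1 ≅ Z/2.
  H_2: rank ker ∂_2 − rank ∂_3 = (12 − 12) − 0 = 0, and there is no ∂_3, so H_2 ≅ 0.

(K is a triangulation of the real projective plane RP^2.)

H_0 ≅ Z,  H_1 ≅ Z/2,  H_2 = 0.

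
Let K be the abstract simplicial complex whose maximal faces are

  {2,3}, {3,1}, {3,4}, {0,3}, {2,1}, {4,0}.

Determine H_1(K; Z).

H_1 ≅ Z^2.

Fix the vertex order 0 < 1 < 2 < 3 < 4 and write every simplex with vertices in increasing order. Then dim K = 1 and the simplices of K are:

  0-simplices (5): [0], [1], [2], [3], [4]
  1-simplices (6): [0,3], [0,4], [1,2], [1,3], [2,3], [3,4]

giving chain groups C_0 ≅ Z^5, C_1 ≅ Z^6.

The boundary map ∂_1: C_1 → C_0 maps an edge to its endpoints' difference, ∂[p,q] = q − p.
As a 5×6 matrix over Z this has rank 4, with invariant factors (1,1,1,1).

Computing H_k = (kernel of ∂_k) / (image of ∂_{k+1}):

  H_1: rank ker ∂_1 − rank ∂_2 = (6 − 4) − 0 = 2, and there is no ∂_2, so H_1 = Z^2.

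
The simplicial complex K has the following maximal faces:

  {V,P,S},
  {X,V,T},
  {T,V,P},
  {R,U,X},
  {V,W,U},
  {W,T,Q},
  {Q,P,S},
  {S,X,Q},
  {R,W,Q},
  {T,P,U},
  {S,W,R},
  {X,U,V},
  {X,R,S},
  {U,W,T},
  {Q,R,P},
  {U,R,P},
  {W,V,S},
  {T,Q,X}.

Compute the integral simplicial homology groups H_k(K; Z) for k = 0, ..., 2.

H_0 = Z,  H_1 = Z ⊕ Z_2,  H_2 = 0.

Order the vertices as P < Q < R < S < T < U < V < W < X. Listing each simplex with vertices in this order, K has dimension 2 with simplices:

  0-simplices (9): P, Q, R, S, T, U, V, W, X
  1-simplices (27): PQ, PR, PS, PT, PU, PV, QR, QS, QT, QW, QX, RS, RU, RW, RX, SV, SW, SX, TU, TV, TW, TX, UV, UW, UX, VW, VX
  2-simplices (18): PQR, PQS, PRU, PSV, PTU, PTV, QRW, QSX, QTW, QTX, RSW, RSX, RUX, SVW, TUW, TVX, UVW, UVX

so the chain groups are C_0 ≅ Z^9, C_1 ≅ Z^27, C_2 ≅ Z^18.

Boundary ∂_1: C_1 → C_0 is given by ∂[p,q] = [q] − [p].
The 9×27 boundary matrix has rank 8 and Smith normal form diag(1,1,1,1,1,1,1,1).

The boundary map ∂_2: C_2 → C_1 sends each 2-simplex [p,q,r] to [q,r] − [p,r] + [p,q]. For instance
  ∂PQR = QR − PR + PQ,
  ∂QTX = TX − QX + QT.
This gives a 27×18 integer matrix of rank 18; reducing to Smith normal form yields diagonal entries (1,1,1,1,1,1,1,1,1,1,1,1,1,1,1,1,1,2).

Reading off H_k = ker ∂_k / im ∂_{k+1}:

  H_0: rank C_0 − rank ∂_1 = 9 − 8 = 1, and the invariant factors of ∂_1 are all 1, so H_0 ≅ Z.
  H_1: rank ker ∂_1 − rank ∂_2 = (27 − 8) − 18 = 1, and ∂_2 has invariant factor 2 > 1, so H_1 ≅ Z ⊕ Z_2.
  H_2: rank ker ∂_2 − rank ∂_3 = (18 − 18) − 0 = 0, and there is no ∂_3, so H_2 ≅ 0.

(K is a triangulation of the Klein bottle.)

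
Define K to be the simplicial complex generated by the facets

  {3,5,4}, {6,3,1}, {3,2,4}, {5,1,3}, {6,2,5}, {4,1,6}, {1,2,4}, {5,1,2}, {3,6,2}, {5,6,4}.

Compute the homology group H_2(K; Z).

H_2 ≅ 0.

Order the vertices as 1 < 2 < 3 < 4 < 5 < 6. Listing each simplex with vertices in this order, K has dimension 2 with simplices:

  0-simplices (6): [1], [2], [3], [4], [5], [6]
  1-simplices (15): [1,2], [1,3], [1,4], [1,5], [1,6], [2,3], [2,4], [2,5], [2,6], [3,4], [3,5], [3,6], [4,5], [4,6], [5,6]
  2-simplices (10): [1,2,4], [1,2,5], [1,3,5], [1,3,6], [1,4,6], [2,3,4], [2,3,6], [2,5,6], [3,4,5], [4,5,6]

giving chain groups C_0 ≅ Z^6, C_1 ≅ Z^15, C_2 ≅ Z^10.

The boundary map ∂_1: C_1 → C_0 sends each edge [p,q] (with p < q) to q − p. For instance
  ∂[2,5] = [5] − [2].
The 6×15 boundary matrix has rank 5 and Smith normal form diag(1,1,1,1,1).

The boundary map ∂_2: C_2 → C_1 maps a triangle to the signed sum of its edges. For instance
  ∂[3,4,5] = [4,5] − [3,5] + [3,4],
  ∂[2,5,6] = [5,6] − [2,6] + [2,5].
As a 15×10 matrix over Z this has rank 10, with invariant factors (1,1,1,1,1,1,1,1,1,2).

Reading off H_k = ker ∂_k / im ∂_{k+1}:

  H_2: rank ker ∂_2 − rank ∂_3 = (10 − 10) − 0 = 0, and there is no ∂_3, so H_2 ≅ 0.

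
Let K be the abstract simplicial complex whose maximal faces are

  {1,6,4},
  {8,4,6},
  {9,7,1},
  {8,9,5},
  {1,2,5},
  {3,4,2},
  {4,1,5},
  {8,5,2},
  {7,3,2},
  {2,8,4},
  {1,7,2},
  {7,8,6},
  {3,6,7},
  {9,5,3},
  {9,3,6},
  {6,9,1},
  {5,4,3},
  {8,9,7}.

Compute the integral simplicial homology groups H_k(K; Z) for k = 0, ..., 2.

We work with the vertex ordering 1 < 2 < 3 < 4 < 5 < 6 < 7 < 8 < 9. The simplices of K, each written with vertices in increasing order, are:

  0-simplices (9): [1], [2], [3], [4], [5], [6], [7], [8], [9]
  1-simplices (27): (27 of them)
  2-simplices (18): [1,2,5], [1,2,7], [1,4,5], [1,4,6], [1,6,9], [1,7,9], [2,3,4], [2,3,7], [2,4,8], [2,5,8], [3,4,5], [3,5,9], [3,6,7], [3,6,9], [4,6,8], [5,8,9], [6,7,8], [7,8,9]

Hence C_0 ≅ Z^9, C_1 ≅ Z^27, C_2 ≅ Z^18.

The boundary map ∂_1: C_1 → C_0 is given by ∂[p,q] = [q] − [p].
The 9×27 boundary matrix has rank 8 and Smith normal form diag(1,1,1,1,1,1,1,1).

Boundary ∂_2: C_2 → C_1 maps a triangle to the signed sum of its edges. For instance
  ∂[7,8,9] = [8,9] − [7,9] + [7,8],
  ∂[1,6,9] = [6,9] − [1,9] + [1,6].
This gives a 27×18 integer matrix of rank 18; reducing to Smith normal form yields diagonal entries (1,1,1,1,1,1,1,1,1,1,1,1,1,1,1,1,1,2).

Computing H_k = (kernel of ∂_k) / (image of ∂_{k+1}):

  H_0: rank C_0 − rank ∂_1 = 9 − 8 = 1, and the invariant factors of ∂_1 are all 1, so H_0 ≅ Z.
  H_1: rank ker ∂_1 − rank ∂_2 = (27 − 8) − 18 = 1, and ∂_2 has invariant factor 2 > 1, so H_1 ≅ Z ⊕ Z_2.
  H_2: rank ker ∂_2 − rank ∂_3 = (18 − 18) − 0 = 0, and there is no ∂_3, so H_2 ≅ 0.

H_0 = Z,  H_1 = Z ⊕ Z_2,  H_2 = 0.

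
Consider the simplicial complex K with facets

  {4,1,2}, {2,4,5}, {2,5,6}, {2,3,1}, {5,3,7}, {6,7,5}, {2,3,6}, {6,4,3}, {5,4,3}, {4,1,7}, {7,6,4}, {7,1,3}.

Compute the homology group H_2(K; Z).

H_2 = 0.

Fix the vertex order 1 < 2 < 3 < 4 < 5 < 6 < 7 and write every simplex with vertices in increasing order. Then dim K = 2 and the simplices of K are:

  0-simplices (7): [1], [2], [3], [4], [5], [6], [7]
  1-simplices (18): [1,2], [1,3], [1,4], [1,7], [2,3], [2,4], [2,5], [2,6], [3,4], [3,5], [3,6], [3,7], [4,5], [4,6], [4,7], [5,6], [5,7], [6,7]
  2-simplices (12): [1,2,3], [1,2,4], [1,3,7], [1,4,7], [2,3,6], [2,4,5], [2,5,6], [3,4,5], [3,4,6], [3,5,7], [4,6,7], [5,6,7]

so the chain groups are C_0 ≅ Z^7, C_1 ≅ Z^18, C_2 ≅ Z^12.

∂_1: C_1 → C_0 maps an edge to its endpoints' difference, ∂[p,q] = q − p. For instance
  ∂[2,6] = [6] − [2].
This gives a 7×18 integer matrix of rank 6; reducing to Smith normal form yields diagonal entries (1,1,1,1,1,1).

∂_2: C_2 → C_1 sends each 2-simplex [p,q,r] to [q,r] − [p,r] + [p,q]. For instance
  ∂[2,4,5] = [4,5] − [2,5] + [2,4],
  ∂[4,6,7] = [6,7] − [4,7] + [4,6].
The resulting 18×12 matrix has rank 12, and its Smith normal form has invariant factors (1,1,1,1,1,1,1,1,1,1,1,2).

Now H_k = ker ∂_k / im ∂_{k+1}, so:

  H_2: rank ker ∂_2 − rank ∂_3 = (12 − 12) − 0 = 0, and there is no ∂_3, so H_2 ≅ 0.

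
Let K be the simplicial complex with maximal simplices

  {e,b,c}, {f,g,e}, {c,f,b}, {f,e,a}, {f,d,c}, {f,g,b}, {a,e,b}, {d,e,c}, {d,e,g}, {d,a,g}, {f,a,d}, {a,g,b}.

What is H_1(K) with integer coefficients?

H_1 ≅ Z/2.

Fix the vertex order a < b < c < d < e < f < g and write every simplex with vertices in increasing order. Then dim K = 2 and the simplices of K are:

  0-simplices (7): a, b, c, d, e, f, g
  1-simplices (18): ab, ad, ae, af, ag, bc, be, bf, bg, cd, ce, cf, de, df, dg, ef, eg, fg
  2-simplices (12): abe, abg, adf, adg, aef, bce, bcf, bfg, cde, cdf, deg, efg

giving chain groups C_0 ≅ Z^7, C_1 ≅ Z^18, C_2 ≅ Z^12.

The boundary map ∂_1: C_1 → C_0 sends each edge [p,q] (with p < q) to q − p.
This gives a 7×18 integer matrix of rank 6; reducing to Smith normal form yields diagonal entries (1,1,1,1,1,1).

The boundary map ∂_2: C_2 → C_1 maps a triangle to the signed sum of its edges. For instance
  ∂bce = ce − be + bc,
  ∂bfg = fg − bg + bf.
As a 18×12 matrix over Z this has rank 12, with invariant factors (1,1,1,1,1,1,1,1,1,1,1,2).

From H_k ≅ ker(∂_k) / im(∂_{k+1}) we obtain:

  H_1: rank ker ∂_1 − rank ∂_2 = (18 − 6) − 12 = 0, and ∂_2 has invariant factor 2 > 1, so H_1 = Z/2.

(K is a triangulation of the real projective plane RP^2.)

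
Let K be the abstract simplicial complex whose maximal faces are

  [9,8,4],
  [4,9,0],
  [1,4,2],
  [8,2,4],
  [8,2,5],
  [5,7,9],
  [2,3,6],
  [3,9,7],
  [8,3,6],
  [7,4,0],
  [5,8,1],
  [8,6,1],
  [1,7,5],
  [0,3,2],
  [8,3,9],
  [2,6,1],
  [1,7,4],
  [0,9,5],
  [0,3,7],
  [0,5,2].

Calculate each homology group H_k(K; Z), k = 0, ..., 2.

H_0 ≅ Z,  H_1 ≅ Z × Z/2,  H_2 = 0.

Take the total order 0 < 1 < 2 < 3 < 4 < 5 < 6 < 7 < 8 < 9 on the vertex set. Then K (dimension 2) consists of the simplices:

  0-simplices (10): [0], [1], [2], [3], [4], [5], [6], [7], [8], [9]
  1-simplices (30): (30 of them)
  2-simplices (20): (20 of them)

giving chain groups C_0 ≅ Z^10, C_1 ≅ Z^30, C_2 ≅ Z^20.

Boundary ∂_1: C_1 → C_0 is given by ∂[p,q] = [q] − [p].
The 10×30 boundary matrix has rank 9 and Smith normal form diag(1,1,1,1,1,1,1,1,1).

The boundary map ∂_2: C_2 → C_1 sends each 2-simplex [p,q,r] to [q,r] − [p,r] + [p,q]. For instance
  ∂[1,4,7] = [4,7] − [1,7] + [1,4],
  ∂[2,3,6] = [3,6] − [2,6] + [2,3].
As a 30×20 matrix over Z this has rank 20, with invariant factors (1,1,1,1,1,1,1,1,1,1,1,1,1,1,1,1,1,1,1,2).

Reading off H_k = ker ∂_k / im ∂_{k+1}:

  H_0: rank C_0 − rank ∂_1 = 10 − 9 = 1, and the invariant factors of ∂_1 are all 1, so H_0 = Z.
  H_1: rank ker ∂_1 − rank ∂_2 = (30 − 9) − 20 = 1, and ∂_2 has invariant factor 2 > 1, so H_1 = Z × Z/2.
  H_2: rank ker ∂_2 − rank ∂_3 = (20 − 20) − 0 = 0, and there is no ∂_3, so H_2 = 0.

(K is a triangulation of the Klein bottle.)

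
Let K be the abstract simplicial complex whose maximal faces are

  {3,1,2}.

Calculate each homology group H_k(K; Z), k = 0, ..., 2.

Take the total order 1 < 2 < 3 on the vertex set. Then K (dimension 2) consists of the simplices:

  0-simplices (3): [1], [2], [3]
  1-simplices (3): [1,2], [1,3], [2,3]
  2-simplices (1): [1,2,3]

Hence C_0 ≅ Z^3, C_1 ≅ Z^3, C_2 ≅ Z^1.

Boundary ∂_1: C_1 → C_0 sends each edge [p,q] (with p < q) to q − p. For instance
  ∂[2,3] = [3] − [2].
As a 3×3 matrix over Z this has rank 2, with invariant factors (1,1).

∂_2: C_2 → C_1 acts by ∂[p,q,r] = [q,r] − [p,r] + [p,q]. For instance
  ∂[1,2,3] = [2,3] − [1,3] + [1,2].
As a 3×1 matrix over Z this has rank 1, with invariant factors (1).

Now H_k = ker ∂_k / im ∂_{k+1}, so:

  H_0: rank C_0 − rank ∂_1 = 3 − 2 = 1, and the invariant factors of ∂_1 are all 1, so H_0 ≅ Z.
  H_1: rank ker ∂_1 − rank ∂_2 = (3 − 2) − 1 = 0, and the invariant factors of ∂_2 are all 1, so H_1 ≅ 0.
  H_2: rank ker ∂_2 − rank ∂_3 = (1 − 1) − 0 = 0, and there is no ∂_3, so H_2 ≅ 0.

H_0 ≅ Z,  H_1 = 0,  H_2 = 0.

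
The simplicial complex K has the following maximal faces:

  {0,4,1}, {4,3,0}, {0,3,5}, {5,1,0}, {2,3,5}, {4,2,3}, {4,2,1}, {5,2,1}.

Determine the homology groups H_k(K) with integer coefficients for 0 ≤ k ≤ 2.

H_0 = Z,  H_1 = 0,  H_2 = Z.

Order the vertices as 0 < 1 < 2 < 3 < 4 < 5. Listing each simplex with vertices in this order, K has dimension 2 with simplices:

  0-simplices (6): [0], [1], [2], [3], [4], [5]
  1-simplices (12): [0,1], [0,3], [0,4], [0,5], [1,2], [1,4], [1,5], [2,3], [2,4], [2,5], [3,4], [3,5]
  2-simplices (8): [0,1,4], [0,1,5], [0,3,4], [0,3,5], [1,2,4], [1,2,5], [2,3,4], [2,3,5]

so the chain groups are C_0 ≅ Z^6, C_1 ≅ Z^12, C_2 ≅ Z^8.

∂_1: C_1 → C_0 is given by ∂[p,q] = [q] − [p]. For instance
  ∂[1,4] = [4] − [1].
This gives a 6×12 integer matrix of rank 5; reducing to Smith normal form yields diagonal entries (1,1,1,1,1).

∂_2: C_2 → C_1 maps a triangle to the signed sum of its edges. For instance
  ∂[0,3,5] = [3,5] − [0,5] + [0,3],
  ∂[2,3,5] = [3,5] − [2,5] + [2,3].
This gives a 12×8 integer matrix of rank 7; reducing to Smith normal form yields diagonal entries (1,1,1,1,1,1,1).

From H_k ≅ ker(∂_k) / im(∂_{k+1}) we obtain:

  H_0: rank C_0 − rank ∂_1 = 6 − 5 = 1, and the invariant factors of ∂_1 are all 1, so H_0 ≅ Z.
  H_1: rank ker ∂_1 − rank ∂_2 = (12 − 5) − 7 = 0, and the invariant factors of ∂_2 are all 1, so H_1 ≅ 0.
  H_2: rank ker ∂_2 − rank ∂_3 = (8 − 7) − 0 = 1, and there is no ∂_3, so H_2 ≅ Z.

As a check, the Euler characteristic is 6 − 12 + 8 = 2, which agrees with 1 − 0 + 1 = 2.
(K is a triangulation of the 2-sphere S^2.)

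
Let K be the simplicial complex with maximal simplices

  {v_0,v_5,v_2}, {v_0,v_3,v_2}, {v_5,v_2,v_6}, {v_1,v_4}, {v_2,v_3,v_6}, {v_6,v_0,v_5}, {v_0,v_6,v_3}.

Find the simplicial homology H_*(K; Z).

K has 7 vertices, 10 edges, 6 triangles.
rank ∂_0 = 0, rank ∂_1 = 5 ⇒ b_0 = 7 − 0 − 5 = 2; all invariant factors of ∂_1 are 1 so no torsion. So H_0 ≅ Z^2.
rank ∂_1 = 5, rank ∂_2 = 5 ⇒ b_1 = 10 − 5 − 5 = 0; all invariant factors of ∂_2 are 1 so no torsion. So H_1 ≅ 0.
rank ∂_2 = 5, rank ∂_3 = 0 ⇒ b_2 = 6 − 5 − 0 = 1. So H_2 ≅ Z.

H_0 ≅ Z^2,  H_1 = 0,  H_2 ≅ Z.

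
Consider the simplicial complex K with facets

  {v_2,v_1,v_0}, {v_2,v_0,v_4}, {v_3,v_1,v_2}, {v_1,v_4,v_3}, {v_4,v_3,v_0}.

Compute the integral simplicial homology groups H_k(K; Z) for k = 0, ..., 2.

We work with the vertex ordering v_0 < v_1 < v_2 < v_3 < v_4. The simplices of K, each written with vertices in increasing order, are:

  0-simplices (5): [v_0], [v_1], [v_2], [v_3], [v_4]
  1-simplices (10): [v_0,v_1], [v_0,v_2], [v_0,v_3], [v_0,v_4], [v_1,v_2], [v_1,v_3], [v_1,v_4], [v_2,v_3], [v_2,v_4], [v_3,v_4]
  2-simplices (5): [v_0,v_1,v_2], [v_0,v_2,v_4], [v_0,v_3,v_4], [v_1,v_2,v_3], [v_1,v_3,v_4]

so the chain groups are C_0 ≅ Z^5, C_1 ≅ Z^10, C_2 ≅ Z^5.

Boundary ∂_1: C_1 → C_0 is given by ∂[p,q] = [q] − [p]. For instance
  ∂[v_2,v_3] = [v_3] − [v_2].
This gives a 5×10 integer matrix of rank 4; reducing to Smith normal form yields diagonal entries (1,1,1,1).

Boundary ∂_2: C_2 → C_1 maps a triangle to the signed sum of its edges. For instance
  ∂[v_0,v_3,v_4] = [v_3,v_4] − [v_0,v_4] + [v_0,v_3],
  ∂[v_0,v_2,v_4] = [v_2,v_4] − [v_0,v_4] + [v_0,v_2].
As a 10×5 matrix over Z this has rank 5, with invariant factors (1,1,1,1,1).

Computing H_k = (kernel of ∂_k) / (image of ∂_{k+1}):

  H_0: rank C_0 − rank ∂_1 = 5 − 4 = 1, and the invariant factors of ∂_1 are all 1, so H_0 = Z.
  H_1: rank ker ∂_1 − rank ∂_2 = (10 − 4) − 5 = 1, and the invariant factors of ∂_2 are all 1, so H_1 = Z.
  H_2: rank ker ∂_2 − rank ∂_3 = (5 − 5) − 0 = 0, and there is no ∂_3, so H_2 = 0.

H_0 = Z,  H_1 = Z,  H_2 = 0.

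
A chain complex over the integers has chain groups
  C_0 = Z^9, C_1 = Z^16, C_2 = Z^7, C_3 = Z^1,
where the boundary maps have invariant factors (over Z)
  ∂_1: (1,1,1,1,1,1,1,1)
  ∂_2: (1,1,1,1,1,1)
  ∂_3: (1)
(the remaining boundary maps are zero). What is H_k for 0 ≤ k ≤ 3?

H_0: b_0 = 9 − 0 − 8 = 1; torsion from ∂_1 factors > 1: none. So H_0 ≅ Z.
H_1: b_1 = 16 − 8 − 6 = 2; torsion from ∂_2 factors > 1: none. So H_1 ≅ Z^2.
H_2: b_2 = 7 − 6 − 1 = 0; torsion from ∂_3 factors > 1: none. So H_2 ≅ 0.
H_3: b_3 = 1 − 1 − 0 = 0; torsion from ∂_4 factors > 1: none. So H_3 ≅ 0.

H_0 ≅ Z,  H_1 ≅ Z^2,  H_2 = 0,  H_3 = 0.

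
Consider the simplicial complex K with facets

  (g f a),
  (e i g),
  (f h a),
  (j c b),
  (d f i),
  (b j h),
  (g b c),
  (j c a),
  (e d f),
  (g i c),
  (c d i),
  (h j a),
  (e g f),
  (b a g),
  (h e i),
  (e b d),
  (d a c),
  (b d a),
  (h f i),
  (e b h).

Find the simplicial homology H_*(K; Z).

Fix the vertex order a < b < c < d < e < f < g < h < i < j and write every simplex with vertices in increasing order. Then dim K = 2 and the simplices of K are:

  0-simplices (10): a, b, c, d, e, f, g, h, i, j
  1-simplices (30): ab, ac, ad, af, ag, ah, aj, bc, bd, be, bg, bh, bj, cd, cg, ci, cj, de, df, di, ef, eg, eh, ei, fg, fh, fi, gi, hi, hj
  2-simplices (20): abd, abg, acd, acj, afg, afh, ahj, bcg, bcj, bde, beh, bhj, cdi, cgi, def, dfi, efg, egi, ehi, fhi

giving chain groups C_0 ≅ Z^10, C_1 ≅ Z^30, C_2 ≅ Z^20.

Boundary ∂_1: C_1 → C_0 sends each edge [p,q] (with p < q) to q − p. For instance
  ∂di = i − d.
As a 10×30 matrix over Z this has rank 9, with invariant factors (1,1,1,1,1,1,1,1,1).

Boundary ∂_2: C_2 → C_1 acts by ∂[p,q,r] = [q,r] − [p,r] + [p,q]. For instance
  ∂acj = cj − aj + ac,
  ∂egi = gi − ei + eg.
The 30×20 boundary matrix has rank 20 and Smith normal form diag(1,1,1,1,1,1,1,1,1,1,1,1,1,1,1,1,1,1,1,2).

Now H_k = ker ∂_k / im ∂_{k+1}, so:

  H_0: rank C_0 − rank ∂_1 = 10 − 9 = 1, and the invariant factors of ∂_1 are all 1, so H_0 ≅ Z.
  H_1: rank ker ∂_1 − rank ∂_2 = (30 − 9) − 20 = 1, and ∂_2 has invariant factor 2 > 1, so H_1 ≅ Z ⊕ Z/2Z.
  H_2: rank ker ∂_2 − rank ∂_3 = (20 − 20) − 0 = 0, and there is no ∂_3, so H_2 ≅ 0.

H_0 ≅ Z,  H_1 ≅ Z ⊕ Z/2Z,  H_2 = 0.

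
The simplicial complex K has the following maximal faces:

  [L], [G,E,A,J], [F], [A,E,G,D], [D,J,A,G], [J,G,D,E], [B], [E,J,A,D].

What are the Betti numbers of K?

Take the total order A < B < D < E < F < G < J < L on the vertex set. Then K (dimension 3) consists of the simplices:

  0-simplices (8): A, B, D, E, F, G, J, L
  1-simplices (10): AD, AE, AG, AJ, DE, DG, DJ, EG, EJ, GJ
  2-simplices (10): ADE, ADG, ADJ, AEG, AEJ, AGJ, DEG, DEJ, DGJ, EGJ
  3-simplices (5): ADEG, ADEJ, ADGJ, AEGJ, DEGJ

giving chain groups C_0 ≅ Z^8, C_1 ≅ Z^10, C_2 ≅ Z^10, C_3 ≅ Z^5.

∂_1: C_1 → C_0 is given by ∂[p,q] = [q] − [p]. For instance
  ∂DJ = J − D.
The resulting 8×10 matrix has rank 4, and its Smith normal form has invariant factors (1,1,1,1).

Boundary ∂_2: C_2 → C_1 sends each 2-simplex [p,q,r] to [q,r] − [p,r] + [p,q]. For instance
  ∂AEG = EG − AG + AE,
  ∂EGJ = GJ − EJ + EG.
As a 10×10 matrix over Z this has rank 6, with invariant factors (1,1,1,1,1,1).

Boundary ∂_3: C_3 → C_2 sends each 3-simplex σ to the alternating sum Σ_i (−1)^i (σ with its i-th vertex removed). For instance
  ∂ADEJ = DEJ − AEJ + ADJ − ADE,
  ∂AEGJ = EGJ − AGJ + AEJ − AEG.
This gives a 10×5 integer matrix of rank 4; reducing to Smith normal form yields diagonal entries (1,1,1,1).

Now H_k = ker ∂_k / im ∂_{k+1}, so:

  H_0: rank C_0 − rank ∂_1 = 8 − 4 = 4, and the invariant factors of ∂_1 are all 1, so H_0 = Z^4.
  H_1: rank ker ∂_1 − rank ∂_2 = (10 − 4) − 6 = 0, and the invariant factors of ∂_2 are all 1, so H_1 = 0.
  H_2: rank ker ∂_2 − rank ∂_3 = (10 − 6) − 4 = 0, and the invariant factors of ∂_3 are all 1, so H_2 = 0.
  H_3: rank ker ∂_3 − rank ∂_4 = (5 − 4) − 0 = 1, and there is no ∂_4, so H_3 = Z.

Hence the Betti numbers are b_0 = 4, b_1 = 0, b_2 = 0, b_3 = 1.

b_0 = 4, b_1 = 0, b_2 = 0, b_3 = 1.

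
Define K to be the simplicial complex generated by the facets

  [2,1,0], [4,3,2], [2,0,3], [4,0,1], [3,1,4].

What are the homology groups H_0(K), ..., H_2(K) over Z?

H_0 = Z,  H_1 = Z,  H_2 = 0.

Fix the vertex order 0 < 1 < 2 < 3 < 4 and write every simplex with vertices in increasing order. Then dim K = 2 and the simplices of K are:

  0-simplices (5): [0], [1], [2], [3], [4]
  1-simplices (10): [0,1], [0,2], [0,3], [0,4], [1,2], [1,3], [1,4], [2,3], [2,4], [3,4]
  2-simplices (5): [0,1,2], [0,1,4], [0,2,3], [1,3,4], [2,3,4]

Hence C_0 ≅ Z^5, C_1 ≅ Z^10, C_2 ≅ Z^5.

∂_1: C_1 → C_0 maps an edge to its endpoints' difference, ∂[p,q] = q − p.
The resulting 5×10 matrix has rank 4, and its Smith normal form has invariant factors (1,1,1,1).

The boundary map ∂_2: C_2 → C_1 sends each 2-simplex [p,q,r] to [q,r] − [p,r] + [p,q]. For instance
  ∂[2,3,4] = [3,4] − [2,4] + [2,3],
  ∂[0,1,4] = [1,4] − [0,4] + [0,1].
The resulting 10×5 matrix has rank 5, and its Smith normal form has invariant factors (1,1,1,1,1).

Reading off H_k = ker ∂_k / im ∂_{k+1}:

  H_0: rank C_0 − rank ∂_1 = 5 − 4 = 1, and the invariant factors of ∂_1 are all 1, so H_0 ≅ Z.
  H_1: rank ker ∂_1 − rank ∂_2 = (10 − 4) − 5 = 1, and the invariant factors of ∂_2 are all 1, so H_1 ≅ Z.
  H_2: rank ker ∂_2 − rank ∂_3 = (5 − 5) − 0 = 0, and there is no ∂_3, so H_2 ≅ 0.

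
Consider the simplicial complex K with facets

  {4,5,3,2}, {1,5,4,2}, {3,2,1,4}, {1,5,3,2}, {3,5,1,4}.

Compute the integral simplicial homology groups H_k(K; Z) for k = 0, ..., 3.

H_0 ≅ Z,  H_1 = 0,  H_2 = 0,  H_3 ≅ Z.

Order the vertices as 1 < 2 < 3 < 4 < 5. Listing each simplex with vertices in this order, K has dimension 3 with simplices:

  0-simplices (5): [1], [2], [3], [4], [5]
  1-simplices (10): [1,2], [1,3], [1,4], [1,5], [2,3], [2,4], [2,5], [3,4], [3,5], [4,5]
  2-simplices (10): [1,2,3], [1,2,4], [1,2,5], [1,3,4], [1,3,5], [1,4,5], [2,3,4], [2,3,5], [2,4,5], [3,4,5]
  3-simplices (5): [1,2,3,4], [1,2,3,5], [1,2,4,5], [1,3,4,5], [2,3,4,5]

Hence C_0 ≅ Z^5, C_1 ≅ Z^10, C_2 ≅ Z^10, C_3 ≅ Z^5.

The boundary map ∂_1: C_1 → C_0 maps an edge to its endpoints' difference, ∂[p,q] = q − p. For instance
  ∂[1,4] = [4] − [1].
The 5×10 boundary matrix has rank 4 and Smith normal form diag(1,1,1,1).

The boundary map ∂_2: C_2 → C_1 sends each 2-simplex [p,q,r] to [q,r] − [p,r] + [p,q]. For instance
  ∂[1,2,4] = [2,4] − [1,4] + [1,2],
  ∂[3,4,5] = [4,5] − [3,5] + [3,4].
As a 10×10 matrix over Z this has rank 6, with invariant factors (1,1,1,1,1,1).

Boundary ∂_3: C_3 → C_2 sends each 3-simplex σ to the alternating sum Σ_i (−1)^i (σ with its i-th vertex removed). For instance
  ∂[1,2,3,4] = [2,3,4] − [1,3,4] + [1,2,4] − [1,2,3],
  ∂[1,2,4,5] = [2,4,5] − [1,4,5] + [1,2,5] − [1,2,4].
This gives a 10×5 integer matrix of rank 4; reducing to Smith normal form yields diagonal entries (1,1,1,1).

Now H_k = ker ∂_k / im ∂_{k+1}, so:

  H_0: rank C_0 − rank ∂_1 = 5 − 4 = 1, and the invariant factors of ∂_1 are all 1, so H_0 ≅ Z.
  H_1: rank ker ∂_1 − rank ∂_2 = (10 − 4) − 6 = 0, and the invariant factors of ∂_2 are all 1, so H_1 ≅ 0.
  H_2: rank ker ∂_2 − rank ∂_3 = (10 − 6) − 4 = 0, and the invariant factors of ∂_3 are all 1, so H_2 ≅ 0.
  H_3: rank ker ∂_3 − rank ∂_4 = (5 − 4) − 0 = 1, and there is no ∂_4, so H_3 ≅ Z.

(K is a triangulation of the 3-sphere S^3.)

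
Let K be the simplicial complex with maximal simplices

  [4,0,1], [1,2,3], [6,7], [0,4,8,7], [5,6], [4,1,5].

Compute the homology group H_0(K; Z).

H_0 ≅ Z.

Fix the vertex order 0 < 1 < 2 < 3 < 4 < 5 < 6 < 7 < 8 and write every simplex with vertices in increasing order. Then dim K = 3 and the simplices of K are:

  0-simplices (9): [0], [1], [2], [3], [4], [5], [6], [7], [8]
  1-simplices (15): [0,1], [0,4], [0,7], [0,8], [1,2], [1,3], [1,4], [1,5], [2,3], [4,5], [4,7], [4,8], [5,6], [6,7], [7,8]
  2-simplices (7): [0,1,4], [0,4,7], [0,4,8], [0,7,8], [1,2,3], [1,4,5], [4,7,8]
  3-simplices (1): [0,4,7,8]

Hence C_0 ≅ Z^9, C_1 ≅ Z^15, C_2 ≅ Z^7, C_3 ≅ Z^1.

The boundary map ∂_1: C_1 → C_0 is given by ∂[p,q] = [q] − [p].
As a 9×15 matrix over Z this has rank 8, with invariant factors (1,1,1,1,1,1,1,1).

The boundary map ∂_2: C_2 → C_1 sends each 2-simplex [p,q,r] to [q,r] − [p,r] + [p,q]. For instance
  ∂[0,1,4] = [1,4] − [0,4] + [0,1],
  ∂[0,4,7] = [4,7] − [0,7] + [0,4].
The resulting 15×7 matrix has rank 6, and its Smith normal form has invariant factors (1,1,1,1,1,1).

∂_3: C_3 → C_2 sends each 3-simplex σ to the alternating sum Σ_i (−1)^i (σ with its i-th vertex removed). For instance
  ∂[0,4,7,8] = [4,7,8] − [0,7,8] + [0,4,8] − [0,4,7].
The 7×1 boundary matrix has rank 1 and Smith normal form diag(1).

Computing H_k = (kernel of ∂_k) / (image of ∂_{k+1}):

  H_0: rank C_0 − rank ∂_1 = 9 − 8 = 1, and the invariant factors of ∂_1 are all 1, so H_0 = Z.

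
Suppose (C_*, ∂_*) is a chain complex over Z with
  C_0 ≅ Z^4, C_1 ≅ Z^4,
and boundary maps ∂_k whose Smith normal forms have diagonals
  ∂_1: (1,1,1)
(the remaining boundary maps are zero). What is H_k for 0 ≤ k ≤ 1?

H_0: b_0 = 4 − 0 − 3 = 1; torsion from ∂_1 factors > 1: none. So H_0 ≅ Z.
H_1: b_1 = 4 − 3 − 0 = 1; torsion from ∂_2 factors > 1: none. So H_1 ≅ Z.

H_0 ≅ Z,  H_1 ≅ Z.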